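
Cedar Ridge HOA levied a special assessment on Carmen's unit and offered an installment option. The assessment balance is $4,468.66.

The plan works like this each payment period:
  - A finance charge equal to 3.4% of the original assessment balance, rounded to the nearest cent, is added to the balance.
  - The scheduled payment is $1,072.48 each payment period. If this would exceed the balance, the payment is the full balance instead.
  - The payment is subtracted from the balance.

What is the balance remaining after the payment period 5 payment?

$0.00

Payment period 1: $4,468.66 +$151.93 interest = $4,620.59; pay $1,072.48 → $3,548.11
Payment period 2: $3,548.11 +$151.93 interest = $3,700.04; pay $1,072.48 → $2,627.56
Payment period 3: $2,627.56 +$151.93 interest = $2,779.49; pay $1,072.48 → $1,707.01
Payment period 4: $1,707.01 +$151.93 interest = $1,858.94; pay $1,072.48 → $786.46
Payment period 5: $786.46 +$151.93 interest = $938.39; pay $938.39 → $0.00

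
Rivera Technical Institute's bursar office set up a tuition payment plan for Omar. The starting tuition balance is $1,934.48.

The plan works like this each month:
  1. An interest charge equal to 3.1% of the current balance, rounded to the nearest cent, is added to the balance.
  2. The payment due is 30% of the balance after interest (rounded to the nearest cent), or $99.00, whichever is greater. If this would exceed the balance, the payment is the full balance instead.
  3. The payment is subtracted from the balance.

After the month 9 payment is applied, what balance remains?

$0.00

Month 1: $1,934.48 +$59.97 interest = $1,994.45; pay $598.34 → $1,396.11
Month 2: $1,396.11 +$43.28 interest = $1,439.39; pay $431.82 → $1,007.57
Month 3: $1,007.57 +$31.23 interest = $1,038.80; pay $311.64 → $727.16
Month 4: $727.16 +$22.54 interest = $749.70; pay $224.91 → $524.79
Month 5: $524.79 +$16.27 interest = $541.06; pay $162.32 → $378.74
Month 6: $378.74 +$11.74 interest = $390.48; pay $117.14 → $273.34
Month 7: $273.34 +$8.47 interest = $281.81; pay $99.00 → $182.81
Month 8: $182.81 +$5.67 interest = $188.48; pay $99.00 → $89.48
Month 9: $89.48 +$2.77 interest = $92.25; pay $92.25 → $0.00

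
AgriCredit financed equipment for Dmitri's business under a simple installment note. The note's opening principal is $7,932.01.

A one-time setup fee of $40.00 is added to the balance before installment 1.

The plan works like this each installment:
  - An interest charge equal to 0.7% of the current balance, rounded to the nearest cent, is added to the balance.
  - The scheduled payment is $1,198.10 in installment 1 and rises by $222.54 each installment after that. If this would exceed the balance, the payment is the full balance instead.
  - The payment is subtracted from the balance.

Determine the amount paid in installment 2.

$1,420.64

Installment 1: $7,972.01 +$55.80 interest = $8,027.81; pay $1,198.10 → $6,829.71
Installment 2: $6,829.71 +$47.81 interest = $6,877.52; pay $1,420.64 → $5,456.88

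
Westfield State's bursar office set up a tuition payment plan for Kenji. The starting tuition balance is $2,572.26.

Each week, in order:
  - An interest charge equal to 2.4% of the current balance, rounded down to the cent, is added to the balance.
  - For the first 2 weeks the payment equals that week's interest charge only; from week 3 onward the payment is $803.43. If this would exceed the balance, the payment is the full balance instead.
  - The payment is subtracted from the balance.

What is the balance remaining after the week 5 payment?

# | Opening | Interest | Payment | End bal
1 | $2,572.26 | $61.73 | $61.73 | $2,572.26
2 | $2,572.26 | $61.73 | $61.73 | $2,572.26
3 | $2,572.26 | $61.73 | $803.43 | $1,830.56
4 | $1,830.56 | $43.93 | $803.43 | $1,071.06
5 | $1,071.06 | $25.70 | $803.43 | $293.33

$293.33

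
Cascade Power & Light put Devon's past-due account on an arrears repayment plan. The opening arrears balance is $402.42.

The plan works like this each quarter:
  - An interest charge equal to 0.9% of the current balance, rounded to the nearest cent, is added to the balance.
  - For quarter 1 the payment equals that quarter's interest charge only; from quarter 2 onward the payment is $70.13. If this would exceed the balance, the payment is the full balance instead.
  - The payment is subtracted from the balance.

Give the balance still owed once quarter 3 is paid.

Quarter 1: $402.42 +$3.62 interest = $406.04; pay $3.62 → $402.42
Quarter 2: $402.42 +$3.62 interest = $406.04; pay $70.13 → $335.91
Quarter 3: $335.91 +$3.02 interest = $338.93; pay $70.13 → $268.80

$268.80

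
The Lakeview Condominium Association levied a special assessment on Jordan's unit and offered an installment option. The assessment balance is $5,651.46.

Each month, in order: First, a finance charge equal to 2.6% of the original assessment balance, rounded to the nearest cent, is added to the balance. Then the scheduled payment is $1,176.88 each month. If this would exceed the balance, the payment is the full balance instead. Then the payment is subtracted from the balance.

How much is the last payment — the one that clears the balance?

Month 1: opening $5,651.46; interest $146.94 → $5,798.40; payment $1,176.88; balance $4,621.52
Month 2: opening $4,621.52; interest $146.94 → $4,768.46; payment $1,176.88; balance $3,591.58
Month 3: opening $3,591.58; interest $146.94 → $3,738.52; payment $1,176.88; balance $2,561.64
Month 4: opening $2,561.64; interest $146.94 → $2,708.58; payment $1,176.88; balance $1,531.70
Month 5: opening $1,531.70; interest $146.94 → $1,678.64; payment $1,176.88; balance $501.76
Month 6: opening $501.76; interest $146.94 → $648.70; payment $648.70; balance $0.00

$648.70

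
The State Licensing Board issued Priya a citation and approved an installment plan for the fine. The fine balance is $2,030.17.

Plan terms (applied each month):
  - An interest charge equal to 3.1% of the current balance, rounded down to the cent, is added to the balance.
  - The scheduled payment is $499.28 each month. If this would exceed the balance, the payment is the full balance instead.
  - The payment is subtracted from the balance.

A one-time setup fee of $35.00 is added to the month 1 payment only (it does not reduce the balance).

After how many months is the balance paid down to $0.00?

5

Month 1: opening $2,030.17; interest $62.93 → $2,093.10; payment $499.28 (+ $35.00 fee); balance $1,593.82
Month 2: opening $1,593.82; interest $49.40 → $1,643.22; payment $499.28; balance $1,143.94
Month 3: opening $1,143.94; interest $35.46 → $1,179.40; payment $499.28; balance $680.12
Month 4: opening $680.12; interest $21.08 → $701.20; payment $499.28; balance $201.92
Month 5: opening $201.92; interest $6.25 → $208.17; payment $208.17; balance $0.00
Balance reaches $0.00 in month 5.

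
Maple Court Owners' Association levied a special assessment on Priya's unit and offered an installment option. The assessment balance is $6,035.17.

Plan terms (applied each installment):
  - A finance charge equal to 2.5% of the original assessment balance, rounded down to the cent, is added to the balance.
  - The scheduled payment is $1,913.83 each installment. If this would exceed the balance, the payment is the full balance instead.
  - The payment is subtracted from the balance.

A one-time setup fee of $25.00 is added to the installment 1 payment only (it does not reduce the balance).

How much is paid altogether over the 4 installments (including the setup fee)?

$6,663.65

Installment 1: $6,035.17 +$150.87 interest = $6,186.04; pay $1,913.83 (+ $25.00 fee) → $4,272.21
Installment 2: $4,272.21 +$150.87 interest = $4,423.08; pay $1,913.83 → $2,509.25
Installment 3: $2,509.25 +$150.87 interest = $2,660.12; pay $1,913.83 → $746.29
Installment 4: $746.29 +$150.87 interest = $897.16; pay $897.16 → $0.00
Total paid: $6,663.65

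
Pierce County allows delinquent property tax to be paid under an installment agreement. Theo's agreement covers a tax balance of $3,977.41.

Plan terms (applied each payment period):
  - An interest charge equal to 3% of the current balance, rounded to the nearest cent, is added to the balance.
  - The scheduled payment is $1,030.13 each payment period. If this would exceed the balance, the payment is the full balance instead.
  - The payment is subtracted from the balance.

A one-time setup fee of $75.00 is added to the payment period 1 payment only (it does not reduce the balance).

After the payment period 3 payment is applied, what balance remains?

Payment period 1: $3,977.41 +$119.32 interest = $4,096.73; pay $1,030.13 (+ $75.00 fee) → $3,066.60
Payment period 2: $3,066.60 +$92.00 interest = $3,158.60; pay $1,030.13 → $2,128.47
Payment period 3: $2,128.47 +$63.85 interest = $2,192.32; pay $1,030.13 → $1,162.19

$1,162.19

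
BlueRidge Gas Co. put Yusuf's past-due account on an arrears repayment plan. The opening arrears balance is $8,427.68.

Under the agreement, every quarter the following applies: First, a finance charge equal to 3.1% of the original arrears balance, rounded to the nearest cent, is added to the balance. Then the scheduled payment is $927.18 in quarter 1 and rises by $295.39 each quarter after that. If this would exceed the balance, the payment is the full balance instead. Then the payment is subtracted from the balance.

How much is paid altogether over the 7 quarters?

Quarter 1: $8,427.68 +$261.26 interest = $8,688.94; pay $927.18 → $7,761.76
Quarter 2: $7,761.76 +$261.26 interest = $8,023.02; pay $1,222.57 → $6,800.45
Quarter 3: $6,800.45 +$261.26 interest = $7,061.71; pay $1,517.96 → $5,543.75
Quarter 4: $5,543.75 +$261.26 interest = $5,805.01; pay $1,813.35 → $3,991.66
Quarter 5: $3,991.66 +$261.26 interest = $4,252.92; pay $2,108.74 → $2,144.18
Quarter 6: $2,144.18 +$261.26 interest = $2,405.44; pay $2,404.13 → $1.31
Quarter 7: $1.31 +$261.26 interest = $262.57; pay $262.57 → $0.00
Total paid: $10,256.50

$10,256.50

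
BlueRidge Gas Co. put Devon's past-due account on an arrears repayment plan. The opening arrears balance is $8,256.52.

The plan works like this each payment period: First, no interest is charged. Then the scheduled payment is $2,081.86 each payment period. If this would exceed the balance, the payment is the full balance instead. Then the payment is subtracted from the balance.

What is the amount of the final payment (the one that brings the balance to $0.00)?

$2,010.94

Payment period 1: opening $8,256.52; payment $2,081.86; balance $6,174.66
Payment period 2: opening $6,174.66; payment $2,081.86; balance $4,092.80
Payment period 3: opening $4,092.80; payment $2,081.86; balance $2,010.94
Payment period 4: opening $2,010.94; payment $2,010.94; balance $0.00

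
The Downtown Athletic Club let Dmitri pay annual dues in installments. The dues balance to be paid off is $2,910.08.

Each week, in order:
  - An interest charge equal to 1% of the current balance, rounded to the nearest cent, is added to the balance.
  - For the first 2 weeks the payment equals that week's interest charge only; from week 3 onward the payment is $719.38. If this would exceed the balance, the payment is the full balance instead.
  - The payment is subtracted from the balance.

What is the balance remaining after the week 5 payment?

$818.47

Week 1: $2,910.08 +$29.10 interest = $2,939.18; pay $29.10 → $2,910.08
Week 2: $2,910.08 +$29.10 interest = $2,939.18; pay $29.10 → $2,910.08
Week 3: $2,910.08 +$29.10 interest = $2,939.18; pay $719.38 → $2,219.80
Week 4: $2,219.80 +$22.20 interest = $2,242.00; pay $719.38 → $1,522.62
Week 5: $1,522.62 +$15.23 interest = $1,537.85; pay $719.38 → $818.47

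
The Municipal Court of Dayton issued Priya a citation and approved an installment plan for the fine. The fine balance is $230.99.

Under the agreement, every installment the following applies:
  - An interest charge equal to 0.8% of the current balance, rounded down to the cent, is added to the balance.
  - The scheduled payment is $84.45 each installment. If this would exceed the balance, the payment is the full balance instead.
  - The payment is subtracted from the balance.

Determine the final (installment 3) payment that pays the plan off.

Installment 1: opening $230.99; interest $1.84 → $232.83; payment $84.45; balance $148.38
Installment 2: opening $148.38; interest $1.18 → $149.56; payment $84.45; balance $65.11
Installment 3: opening $65.11; interest $0.52 → $65.63; payment $65.63; balance $0.00

$65.63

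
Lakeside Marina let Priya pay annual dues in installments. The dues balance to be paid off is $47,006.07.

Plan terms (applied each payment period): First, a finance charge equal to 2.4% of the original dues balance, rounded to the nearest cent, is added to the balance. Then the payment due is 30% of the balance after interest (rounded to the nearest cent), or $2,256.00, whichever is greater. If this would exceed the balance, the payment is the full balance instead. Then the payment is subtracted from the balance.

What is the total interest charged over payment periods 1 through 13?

$14,665.95

Payment period 1: opening $47,006.07; interest $1,128.15 → $48,134.22; payment $14,440.27; balance $33,693.95
Payment period 2: opening $33,693.95; interest $1,128.15 → $34,822.10; payment $10,446.63; balance $24,375.47
Payment period 3: opening $24,375.47; interest $1,128.15 → $25,503.62; payment $7,651.09; balance $17,852.53
Payment period 4: opening $17,852.53; interest $1,128.15 → $18,980.68; payment $5,694.20; balance $13,286.48
Payment period 5: opening $13,286.48; interest $1,128.15 → $14,414.63; payment $4,324.39; balance $10,090.24
Payment period 6: opening $10,090.24; interest $1,128.15 → $11,218.39; payment $3,365.52; balance $7,852.87
Payment period 7: opening $7,852.87; interest $1,128.15 → $8,981.02; payment $2,694.31; balance $6,286.71
Payment period 8: opening $6,286.71; interest $1,128.15 → $7,414.86; payment $2,256.00; balance $5,158.86
Payment period 9: opening $5,158.86; interest $1,128.15 → $6,287.01; payment $2,256.00; balance $4,031.01
Payment period 10: opening $4,031.01; interest $1,128.15 → $5,159.16; payment $2,256.00; balance $2,903.16
Payment period 11: opening $2,903.16; interest $1,128.15 → $4,031.31; payment $2,256.00; balance $1,775.31
Payment period 12: opening $1,775.31; interest $1,128.15 → $2,903.46; payment $2,256.00; balance $647.46
Payment period 13: opening $647.46; interest $1,128.15 → $1,775.61; payment $1,775.61; balance $0.00
Total interest: $1,128.15 + $1,128.15 + $1,128.15 + $1,128.15 + $1,128.15 + $1,128.15 + $1,128.15 + $1,128.15 + $1,128.15 + $1,128.15 + $1,128.15 + $1,128.15 + $1,128.15 = $14,665.95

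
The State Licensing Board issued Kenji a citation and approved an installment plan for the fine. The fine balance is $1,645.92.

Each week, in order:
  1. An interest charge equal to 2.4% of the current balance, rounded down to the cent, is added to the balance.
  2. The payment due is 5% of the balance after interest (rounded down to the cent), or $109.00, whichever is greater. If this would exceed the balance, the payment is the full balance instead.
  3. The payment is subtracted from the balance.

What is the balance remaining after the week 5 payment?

$1,281.32

Week 1: $1,645.92 +$39.50 interest = $1,685.42; pay $109.00 → $1,576.42
Week 2: $1,576.42 +$37.83 interest = $1,614.25; pay $109.00 → $1,505.25
Week 3: $1,505.25 +$36.12 interest = $1,541.37; pay $109.00 → $1,432.37
Week 4: $1,432.37 +$34.37 interest = $1,466.74; pay $109.00 → $1,357.74
Week 5: $1,357.74 +$32.58 interest = $1,390.32; pay $109.00 → $1,281.32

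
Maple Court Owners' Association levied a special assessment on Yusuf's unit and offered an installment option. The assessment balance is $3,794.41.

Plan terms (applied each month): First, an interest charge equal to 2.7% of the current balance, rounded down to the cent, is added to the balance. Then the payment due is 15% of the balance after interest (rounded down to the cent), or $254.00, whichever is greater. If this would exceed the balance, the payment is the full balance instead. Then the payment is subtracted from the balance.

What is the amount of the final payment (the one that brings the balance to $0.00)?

$91.59

Month 1: $3,794.41 +$102.44 interest = $3,896.85; pay $584.52 → $3,312.33
Month 2: $3,312.33 +$89.43 interest = $3,401.76; pay $510.26 → $2,891.50
Month 3: $2,891.50 +$78.07 interest = $2,969.57; pay $445.43 → $2,524.14
Month 4: $2,524.14 +$68.15 interest = $2,592.29; pay $388.84 → $2,203.45
Month 5: $2,203.45 +$59.49 interest = $2,262.94; pay $339.44 → $1,923.50
Month 6: $1,923.50 +$51.93 interest = $1,975.43; pay $296.31 → $1,679.12
Month 7: $1,679.12 +$45.33 interest = $1,724.45; pay $258.66 → $1,465.79
Month 8: $1,465.79 +$39.57 interest = $1,505.36; pay $254.00 → $1,251.36
Month 9: $1,251.36 +$33.78 interest = $1,285.14; pay $254.00 → $1,031.14
Month 10: $1,031.14 +$27.84 interest = $1,058.98; pay $254.00 → $804.98
Month 11: $804.98 +$21.73 interest = $826.71; pay $254.00 → $572.71
Month 12: $572.71 +$15.46 interest = $588.17; pay $254.00 → $334.17
Month 13: $334.17 +$9.02 interest = $343.19; pay $254.00 → $89.19
Month 14: $89.19 +$2.40 interest = $91.59; pay $91.59 → $0.00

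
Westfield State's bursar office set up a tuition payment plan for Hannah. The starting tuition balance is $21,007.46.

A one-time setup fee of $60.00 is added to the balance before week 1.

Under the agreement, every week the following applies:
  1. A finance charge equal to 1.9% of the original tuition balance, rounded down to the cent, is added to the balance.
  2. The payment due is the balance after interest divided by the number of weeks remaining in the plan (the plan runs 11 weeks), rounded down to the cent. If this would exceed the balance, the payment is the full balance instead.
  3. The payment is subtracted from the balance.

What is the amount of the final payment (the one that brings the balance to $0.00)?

$3,120.59

# | Opening | Interest | Payment | End bal
1 | $21,067.46 | $399.14 | $1,951.50 | $19,515.10
2 | $19,515.10 | $399.14 | $1,991.42 | $17,922.82
3 | $17,922.82 | $399.14 | $2,035.77 | $16,286.19
4 | $16,286.19 | $399.14 | $2,085.66 | $14,599.67
5 | $14,599.67 | $399.14 | $2,142.68 | $12,856.13
6 | $12,856.13 | $399.14 | $2,209.21 | $11,046.06
7 | $11,046.06 | $399.14 | $2,289.04 | $9,156.16
8 | $9,156.16 | $399.14 | $2,388.82 | $7,166.48
9 | $7,166.48 | $399.14 | $2,521.87 | $5,043.75
10 | $5,043.75 | $399.14 | $2,721.44 | $2,721.45
11 | $2,721.45 | $399.14 | $3,120.59 | $0.00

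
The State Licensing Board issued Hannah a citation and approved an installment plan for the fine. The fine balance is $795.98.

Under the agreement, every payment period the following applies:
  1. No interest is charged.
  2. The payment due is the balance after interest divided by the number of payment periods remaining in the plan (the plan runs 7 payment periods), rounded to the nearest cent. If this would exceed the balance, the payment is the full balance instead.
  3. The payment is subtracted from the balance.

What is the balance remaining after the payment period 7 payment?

Payment period 1: $795.98 − $113.71 → $682.27
Payment period 2: $682.27 − $113.71 → $568.56
Payment period 3: $568.56 − $113.71 → $454.85
Payment period 4: $454.85 − $113.71 → $341.14
Payment period 5: $341.14 − $113.71 → $227.43
Payment period 6: $227.43 − $113.72 → $113.71
Payment period 7: $113.71 − $113.71 → $0.00

$0.00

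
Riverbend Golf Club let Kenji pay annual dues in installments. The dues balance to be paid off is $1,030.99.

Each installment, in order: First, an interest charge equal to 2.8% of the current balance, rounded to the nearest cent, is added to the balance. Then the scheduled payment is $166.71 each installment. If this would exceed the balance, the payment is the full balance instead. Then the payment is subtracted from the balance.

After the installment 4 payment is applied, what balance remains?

$456.03

# | Opening | Interest | Payment | End bal
1 | $1,030.99 | $28.87 | $166.71 | $893.15
2 | $893.15 | $25.01 | $166.71 | $751.45
3 | $751.45 | $21.04 | $166.71 | $605.78
4 | $605.78 | $16.96 | $166.71 | $456.03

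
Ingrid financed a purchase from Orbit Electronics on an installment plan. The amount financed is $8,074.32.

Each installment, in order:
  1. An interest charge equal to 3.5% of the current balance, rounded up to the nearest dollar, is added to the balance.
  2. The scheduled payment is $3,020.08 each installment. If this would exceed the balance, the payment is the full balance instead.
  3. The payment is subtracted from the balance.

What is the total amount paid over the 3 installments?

Installment 1: $8,074.32 +$283.00 interest = $8,357.32; pay $3,020.08 → $5,337.24
Installment 2: $5,337.24 +$187.00 interest = $5,524.24; pay $3,020.08 → $2,504.16
Installment 3: $2,504.16 +$88.00 interest = $2,592.16; pay $2,592.16 → $0.00
Total paid: $8,632.32

$8,632.32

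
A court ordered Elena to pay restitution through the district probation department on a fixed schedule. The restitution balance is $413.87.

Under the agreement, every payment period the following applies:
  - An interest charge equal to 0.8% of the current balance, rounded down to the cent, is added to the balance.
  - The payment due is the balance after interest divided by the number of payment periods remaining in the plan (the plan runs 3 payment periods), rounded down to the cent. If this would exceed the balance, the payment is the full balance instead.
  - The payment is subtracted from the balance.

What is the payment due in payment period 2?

$140.17

Payment period 1: opening $413.87; interest $3.31 → $417.18; payment $139.06; balance $278.12
Payment period 2: opening $278.12; interest $2.22 → $280.34; payment $140.17; balance $140.17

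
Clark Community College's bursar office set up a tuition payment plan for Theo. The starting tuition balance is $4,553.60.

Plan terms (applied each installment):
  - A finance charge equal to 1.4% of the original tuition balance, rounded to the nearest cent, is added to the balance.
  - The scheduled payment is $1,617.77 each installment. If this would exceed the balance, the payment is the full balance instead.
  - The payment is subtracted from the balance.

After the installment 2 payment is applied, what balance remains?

$1,445.56

Installment 1: $4,553.60 +$63.75 interest = $4,617.35; pay $1,617.77 → $2,999.58
Installment 2: $2,999.58 +$63.75 interest = $3,063.33; pay $1,617.77 → $1,445.56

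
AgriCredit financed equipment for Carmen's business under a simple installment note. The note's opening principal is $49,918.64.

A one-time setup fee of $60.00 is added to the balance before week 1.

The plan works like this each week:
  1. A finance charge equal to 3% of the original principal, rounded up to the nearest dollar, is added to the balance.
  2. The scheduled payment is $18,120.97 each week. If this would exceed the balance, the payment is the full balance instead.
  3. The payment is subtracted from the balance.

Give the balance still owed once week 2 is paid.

$16,732.70

Week 1: $49,978.64 +$1,498.00 interest = $51,476.64; pay $18,120.97 → $33,355.67
Week 2: $33,355.67 +$1,498.00 interest = $34,853.67; pay $18,120.97 → $16,732.70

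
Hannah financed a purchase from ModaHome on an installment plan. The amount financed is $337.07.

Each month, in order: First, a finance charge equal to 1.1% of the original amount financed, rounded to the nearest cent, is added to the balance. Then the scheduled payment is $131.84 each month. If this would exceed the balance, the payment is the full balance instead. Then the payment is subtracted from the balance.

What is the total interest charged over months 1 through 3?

# | Opening | Interest | Payment | End bal
1 | $337.07 | $3.71 | $131.84 | $208.94
2 | $208.94 | $3.71 | $131.84 | $80.81
3 | $80.81 | $3.71 | $84.52 | $0.00
Total interest: $3.71 + $3.71 + $3.71 = $11.13

$11.13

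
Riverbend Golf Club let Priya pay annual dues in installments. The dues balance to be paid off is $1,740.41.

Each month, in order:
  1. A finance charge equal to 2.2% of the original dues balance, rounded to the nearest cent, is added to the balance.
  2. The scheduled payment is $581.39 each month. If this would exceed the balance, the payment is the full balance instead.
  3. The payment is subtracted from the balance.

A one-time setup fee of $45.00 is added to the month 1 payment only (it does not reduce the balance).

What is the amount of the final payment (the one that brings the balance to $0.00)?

$149.40

Month 1: $1,740.41 +$38.29 interest = $1,778.70; pay $581.39 (+ $45.00 fee) → $1,197.31
Month 2: $1,197.31 +$38.29 interest = $1,235.60; pay $581.39 → $654.21
Month 3: $654.21 +$38.29 interest = $692.50; pay $581.39 → $111.11
Month 4: $111.11 +$38.29 interest = $149.40; pay $149.40 → $0.00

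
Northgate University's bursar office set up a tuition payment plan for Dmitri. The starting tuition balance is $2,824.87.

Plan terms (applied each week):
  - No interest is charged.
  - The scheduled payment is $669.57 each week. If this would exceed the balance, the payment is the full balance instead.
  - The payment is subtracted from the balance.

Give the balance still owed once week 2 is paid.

# | Opening | Payment | End bal
1 | $2,824.87 | $669.57 | $2,155.30
2 | $2,155.30 | $669.57 | $1,485.73

$1,485.73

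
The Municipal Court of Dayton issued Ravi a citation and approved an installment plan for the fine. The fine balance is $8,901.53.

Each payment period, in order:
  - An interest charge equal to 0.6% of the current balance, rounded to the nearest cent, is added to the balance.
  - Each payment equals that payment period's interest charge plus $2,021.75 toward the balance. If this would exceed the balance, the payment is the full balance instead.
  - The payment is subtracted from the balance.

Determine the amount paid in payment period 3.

Payment period 1: opening $8,901.53; interest $53.41 → $8,954.94; payment $2,075.16; balance $6,879.78
Payment period 2: opening $6,879.78; interest $41.28 → $6,921.06; payment $2,063.03; balance $4,858.03
Payment period 3: opening $4,858.03; interest $29.15 → $4,887.18; payment $2,050.90; balance $2,836.28

$2,050.90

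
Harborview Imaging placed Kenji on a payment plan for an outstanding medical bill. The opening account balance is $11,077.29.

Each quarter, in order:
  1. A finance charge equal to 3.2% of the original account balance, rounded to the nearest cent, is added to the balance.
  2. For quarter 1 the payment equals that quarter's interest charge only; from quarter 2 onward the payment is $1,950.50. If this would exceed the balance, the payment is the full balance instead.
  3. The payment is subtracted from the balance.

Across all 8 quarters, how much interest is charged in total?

$2,835.76

Quarter 1: $11,077.29 +$354.47 interest = $11,431.76; pay $354.47 → $11,077.29
Quarter 2: $11,077.29 +$354.47 interest = $11,431.76; pay $1,950.50 → $9,481.26
Quarter 3: $9,481.26 +$354.47 interest = $9,835.73; pay $1,950.50 → $7,885.23
Quarter 4: $7,885.23 +$354.47 interest = $8,239.70; pay $1,950.50 → $6,289.20
Quarter 5: $6,289.20 +$354.47 interest = $6,643.67; pay $1,950.50 → $4,693.17
Quarter 6: $4,693.17 +$354.47 interest = $5,047.64; pay $1,950.50 → $3,097.14
Quarter 7: $3,097.14 +$354.47 interest = $3,451.61; pay $1,950.50 → $1,501.11
Quarter 8: $1,501.11 +$354.47 interest = $1,855.58; pay $1,855.58 → $0.00
Total interest: $354.47 + $354.47 + $354.47 + $354.47 + $354.47 + $354.47 + $354.47 + $354.47 = $2,835.76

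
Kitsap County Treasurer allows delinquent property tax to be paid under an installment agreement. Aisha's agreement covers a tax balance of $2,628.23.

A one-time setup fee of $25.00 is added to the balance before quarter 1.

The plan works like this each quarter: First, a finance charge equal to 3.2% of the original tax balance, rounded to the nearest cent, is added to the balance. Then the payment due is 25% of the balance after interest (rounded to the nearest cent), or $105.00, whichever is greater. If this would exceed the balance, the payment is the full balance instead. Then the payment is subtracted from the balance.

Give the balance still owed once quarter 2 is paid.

Quarter 1: opening $2,653.23; interest $84.10 → $2,737.33; payment $684.33; balance $2,053.00
Quarter 2: opening $2,053.00; interest $84.10 → $2,137.10; payment $534.28; balance $1,602.82

$1,602.82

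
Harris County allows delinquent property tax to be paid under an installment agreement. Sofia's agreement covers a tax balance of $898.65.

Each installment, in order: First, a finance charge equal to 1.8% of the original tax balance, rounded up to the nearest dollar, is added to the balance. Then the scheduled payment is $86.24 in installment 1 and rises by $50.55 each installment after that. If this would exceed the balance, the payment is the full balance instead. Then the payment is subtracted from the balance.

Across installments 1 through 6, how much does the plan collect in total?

Installment 1: opening $898.65; interest $17.00 → $915.65; payment $86.24; balance $829.41
Installment 2: opening $829.41; interest $17.00 → $846.41; payment $136.79; balance $709.62
Installment 3: opening $709.62; interest $17.00 → $726.62; payment $187.34; balance $539.28
Installment 4: opening $539.28; interest $17.00 → $556.28; payment $237.89; balance $318.39
Installment 5: opening $318.39; interest $17.00 → $335.39; payment $288.44; balance $46.95
Installment 6: opening $46.95; interest $17.00 → $63.95; payment $63.95; balance $0.00
Total paid: $1,000.65

$1,000.65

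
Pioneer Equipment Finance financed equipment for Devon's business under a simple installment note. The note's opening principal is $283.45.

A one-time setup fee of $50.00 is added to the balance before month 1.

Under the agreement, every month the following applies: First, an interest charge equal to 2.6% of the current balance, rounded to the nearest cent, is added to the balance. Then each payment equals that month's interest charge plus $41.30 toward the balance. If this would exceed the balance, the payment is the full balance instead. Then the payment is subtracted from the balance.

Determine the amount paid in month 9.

$3.13

# | Opening | Interest | Payment | End bal
1 | $333.45 | $8.67 | $49.97 | $292.15
2 | $292.15 | $7.60 | $48.90 | $250.85
3 | $250.85 | $6.52 | $47.82 | $209.55
4 | $209.55 | $5.45 | $46.75 | $168.25
5 | $168.25 | $4.37 | $45.67 | $126.95
6 | $126.95 | $3.30 | $44.60 | $85.65
7 | $85.65 | $2.23 | $43.53 | $44.35
8 | $44.35 | $1.15 | $42.45 | $3.05
9 | $3.05 | $0.08 | $3.13 | $0.00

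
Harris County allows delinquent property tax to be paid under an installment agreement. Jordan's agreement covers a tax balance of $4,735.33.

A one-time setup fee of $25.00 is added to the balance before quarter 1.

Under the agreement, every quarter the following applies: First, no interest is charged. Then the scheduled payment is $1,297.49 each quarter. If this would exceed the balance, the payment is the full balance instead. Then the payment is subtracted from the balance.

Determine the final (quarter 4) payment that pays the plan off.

Quarter 1: $4,760.33 − $1,297.49 → $3,462.84
Quarter 2: $3,462.84 − $1,297.49 → $2,165.35
Quarter 3: $2,165.35 − $1,297.49 → $867.86
Quarter 4: $867.86 − $867.86 → $0.00

$867.86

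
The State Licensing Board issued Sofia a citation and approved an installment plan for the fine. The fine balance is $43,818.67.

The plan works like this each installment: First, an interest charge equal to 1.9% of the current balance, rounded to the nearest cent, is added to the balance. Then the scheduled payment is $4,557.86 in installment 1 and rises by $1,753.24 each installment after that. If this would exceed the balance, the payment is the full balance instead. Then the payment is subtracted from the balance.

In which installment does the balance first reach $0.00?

# | Opening | Interest | Payment | End bal
1 | $43,818.67 | $832.55 | $4,557.86 | $40,093.36
2 | $40,093.36 | $761.77 | $6,311.10 | $34,544.03
3 | $34,544.03 | $656.34 | $8,064.34 | $27,136.03
4 | $27,136.03 | $515.58 | $9,817.58 | $17,834.03
5 | $17,834.03 | $338.85 | $11,570.82 | $6,602.06
6 | $6,602.06 | $125.44 | $6,727.50 | $0.00
Balance reaches $0.00 in installment 6.

6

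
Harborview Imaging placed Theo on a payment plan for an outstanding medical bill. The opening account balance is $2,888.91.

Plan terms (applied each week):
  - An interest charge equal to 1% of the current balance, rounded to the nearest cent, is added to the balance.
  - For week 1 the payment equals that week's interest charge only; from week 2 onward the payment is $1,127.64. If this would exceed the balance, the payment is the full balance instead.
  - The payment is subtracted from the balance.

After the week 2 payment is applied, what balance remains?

$1,790.16

# | Opening | Interest | Payment | End bal
1 | $2,888.91 | $28.89 | $28.89 | $2,888.91
2 | $2,888.91 | $28.89 | $1,127.64 | $1,790.16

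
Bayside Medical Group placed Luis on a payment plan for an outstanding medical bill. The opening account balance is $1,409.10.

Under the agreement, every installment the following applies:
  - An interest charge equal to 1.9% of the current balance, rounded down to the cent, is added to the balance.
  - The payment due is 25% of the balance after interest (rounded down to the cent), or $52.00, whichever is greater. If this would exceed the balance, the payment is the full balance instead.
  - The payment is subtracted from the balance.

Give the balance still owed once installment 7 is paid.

# | Opening | Interest | Payment | End bal
1 | $1,409.10 | $26.77 | $358.96 | $1,076.91
2 | $1,076.91 | $20.46 | $274.34 | $823.03
3 | $823.03 | $15.63 | $209.66 | $629.00
4 | $629.00 | $11.95 | $160.23 | $480.72
5 | $480.72 | $9.13 | $122.46 | $367.39
6 | $367.39 | $6.98 | $93.59 | $280.78
7 | $280.78 | $5.33 | $71.52 | $214.59

$214.59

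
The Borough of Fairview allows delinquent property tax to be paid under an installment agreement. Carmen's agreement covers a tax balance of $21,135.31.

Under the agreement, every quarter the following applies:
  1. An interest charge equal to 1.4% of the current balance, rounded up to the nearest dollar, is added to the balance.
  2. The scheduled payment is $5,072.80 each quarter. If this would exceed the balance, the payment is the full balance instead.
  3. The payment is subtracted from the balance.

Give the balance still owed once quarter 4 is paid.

# | Opening | Interest | Payment | End bal
1 | $21,135.31 | $296.00 | $5,072.80 | $16,358.51
2 | $16,358.51 | $230.00 | $5,072.80 | $11,515.71
3 | $11,515.71 | $162.00 | $5,072.80 | $6,604.91
4 | $6,604.91 | $93.00 | $5,072.80 | $1,625.11

$1,625.11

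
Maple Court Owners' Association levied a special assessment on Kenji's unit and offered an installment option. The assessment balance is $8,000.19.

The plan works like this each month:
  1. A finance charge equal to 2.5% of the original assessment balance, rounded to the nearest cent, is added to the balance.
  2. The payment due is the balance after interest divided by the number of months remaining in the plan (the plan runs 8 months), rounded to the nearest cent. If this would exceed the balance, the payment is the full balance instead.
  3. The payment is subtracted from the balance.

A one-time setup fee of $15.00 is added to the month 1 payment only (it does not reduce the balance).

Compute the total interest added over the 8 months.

Month 1: opening $8,000.19; interest $200.00 → $8,200.19; payment $1,025.02 (+ $15.00 fee); balance $7,175.17
Month 2: opening $7,175.17; interest $200.00 → $7,375.17; payment $1,053.60; balance $6,321.57
Month 3: opening $6,321.57; interest $200.00 → $6,521.57; payment $1,086.93; balance $5,434.64
Month 4: opening $5,434.64; interest $200.00 → $5,634.64; payment $1,126.93; balance $4,507.71
Month 5: opening $4,507.71; interest $200.00 → $4,707.71; payment $1,176.93; balance $3,530.78
Month 6: opening $3,530.78; interest $200.00 → $3,730.78; payment $1,243.59; balance $2,487.19
Month 7: opening $2,487.19; interest $200.00 → $2,687.19; payment $1,343.60; balance $1,343.59
Month 8: opening $1,343.59; interest $200.00 → $1,543.59; payment $1,543.59; balance $0.00
Total interest: $200.00 + $200.00 + $200.00 + $200.00 + $200.00 + $200.00 + $200.00 + $200.00 = $1,600.00

$1,600.00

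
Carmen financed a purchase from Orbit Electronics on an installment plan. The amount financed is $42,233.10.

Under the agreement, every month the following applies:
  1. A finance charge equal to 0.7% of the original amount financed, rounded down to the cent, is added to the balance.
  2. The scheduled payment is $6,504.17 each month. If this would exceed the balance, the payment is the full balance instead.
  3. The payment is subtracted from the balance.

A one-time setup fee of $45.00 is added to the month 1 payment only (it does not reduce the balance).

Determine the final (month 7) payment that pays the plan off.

Month 1: $42,233.10 +$295.63 interest = $42,528.73; pay $6,504.17 (+ $45.00 fee) → $36,024.56
Month 2: $36,024.56 +$295.63 interest = $36,320.19; pay $6,504.17 → $29,816.02
Month 3: $29,816.02 +$295.63 interest = $30,111.65; pay $6,504.17 → $23,607.48
Month 4: $23,607.48 +$295.63 interest = $23,903.11; pay $6,504.17 → $17,398.94
Month 5: $17,398.94 +$295.63 interest = $17,694.57; pay $6,504.17 → $11,190.40
Month 6: $11,190.40 +$295.63 interest = $11,486.03; pay $6,504.17 → $4,981.86
Month 7: $4,981.86 +$295.63 interest = $5,277.49; pay $5,277.49 → $0.00

$5,277.49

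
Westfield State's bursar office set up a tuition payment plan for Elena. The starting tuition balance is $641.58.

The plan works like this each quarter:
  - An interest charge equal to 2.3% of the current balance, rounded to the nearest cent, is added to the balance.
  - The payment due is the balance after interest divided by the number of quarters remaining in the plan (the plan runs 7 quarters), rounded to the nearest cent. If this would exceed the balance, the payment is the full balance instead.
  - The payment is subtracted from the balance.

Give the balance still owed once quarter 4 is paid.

Quarter 1: $641.58 +$14.76 interest = $656.34; pay $93.76 → $562.58
Quarter 2: $562.58 +$12.94 interest = $575.52; pay $95.92 → $479.60
Quarter 3: $479.60 +$11.03 interest = $490.63; pay $98.13 → $392.50
Quarter 4: $392.50 +$9.03 interest = $401.53; pay $100.38 → $301.15

$301.15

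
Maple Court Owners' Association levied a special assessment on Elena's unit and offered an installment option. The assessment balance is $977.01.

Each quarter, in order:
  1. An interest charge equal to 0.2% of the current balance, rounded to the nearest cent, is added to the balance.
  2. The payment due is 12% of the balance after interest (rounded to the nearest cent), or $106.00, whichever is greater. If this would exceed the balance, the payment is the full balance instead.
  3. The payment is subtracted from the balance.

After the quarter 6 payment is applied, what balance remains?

Quarter 1: opening $977.01; interest $1.95 → $978.96; payment $117.48; balance $861.48
Quarter 2: opening $861.48; interest $1.72 → $863.20; payment $106.00; balance $757.20
Quarter 3: opening $757.20; interest $1.51 → $758.71; payment $106.00; balance $652.71
Quarter 4: opening $652.71; interest $1.31 → $654.02; payment $106.00; balance $548.02
Quarter 5: opening $548.02; interest $1.10 → $549.12; payment $106.00; balance $443.12
Quarter 6: opening $443.12; interest $0.89 → $444.01; payment $106.00; balance $338.01

$338.01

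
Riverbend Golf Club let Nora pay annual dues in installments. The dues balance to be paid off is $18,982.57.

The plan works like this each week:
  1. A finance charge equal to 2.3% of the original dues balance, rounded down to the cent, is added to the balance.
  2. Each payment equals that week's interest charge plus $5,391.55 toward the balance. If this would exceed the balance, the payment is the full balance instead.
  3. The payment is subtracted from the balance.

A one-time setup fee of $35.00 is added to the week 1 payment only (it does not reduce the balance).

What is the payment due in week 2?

$5,828.14

Week 1: $18,982.57 +$436.59 interest = $19,419.16; pay $5,828.14 (+ $35.00 fee) → $13,591.02
Week 2: $13,591.02 +$436.59 interest = $14,027.61; pay $5,828.14 → $8,199.47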